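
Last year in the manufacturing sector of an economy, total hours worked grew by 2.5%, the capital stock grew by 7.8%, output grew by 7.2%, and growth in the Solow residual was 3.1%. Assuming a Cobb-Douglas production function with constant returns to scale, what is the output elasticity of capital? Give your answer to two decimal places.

gY = gA + α·gK + (1−α)·gL, so gY − gA − gL = α(gK − gL).
7.2 − 3.1 − 2.5 = α × (7.8 − 2.5).
1.6 = 5.3 α, so α = 0.3019.

The output elasticity of capital is 0.30.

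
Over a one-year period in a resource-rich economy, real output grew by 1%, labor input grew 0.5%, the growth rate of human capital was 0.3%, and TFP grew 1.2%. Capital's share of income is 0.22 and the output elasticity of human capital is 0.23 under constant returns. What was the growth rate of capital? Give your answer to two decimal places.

Labor's share = 1 − 0.22 − 0.23 = 0.55.
gY = gA + 0.23×0.3 + 0.55×0.5 + 0.22×g.
0.22×g = 1 − 1.2 − 0.344 = -0.544.
g = -0.544 / 0.22 = -2.4727%.

-2.47%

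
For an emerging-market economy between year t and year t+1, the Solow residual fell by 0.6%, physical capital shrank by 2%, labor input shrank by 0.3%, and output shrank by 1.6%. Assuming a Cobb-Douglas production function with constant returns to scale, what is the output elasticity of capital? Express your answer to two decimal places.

0.41

gY = gA + α·gK + (1−α)·gL, so gY − gA − gL = α(gK − gL).
-1.6 + 0.6 + 0.3 = α × (-2 − (-0.3)).
-0.7 = -1.7 α, so α = 0.4118.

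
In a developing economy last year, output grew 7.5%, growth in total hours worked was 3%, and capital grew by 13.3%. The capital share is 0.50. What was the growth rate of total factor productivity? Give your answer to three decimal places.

Labor's share = 1 − 0.5 = 0.5.
Capital: 0.5 × 13.3 = 6.65 pp.
Total hours worked: 0.5 × 3 = 1.5 pp.
TFP growth = 7.5 − 8.15 = -0.65%.

-0.650%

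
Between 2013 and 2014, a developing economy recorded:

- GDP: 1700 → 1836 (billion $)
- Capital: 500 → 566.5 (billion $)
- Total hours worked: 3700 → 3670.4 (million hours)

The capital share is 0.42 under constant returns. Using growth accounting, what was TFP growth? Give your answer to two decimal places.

GDP growth = (1836 − 1700) / 1700 = 8%.
Capital growth = (566.5 − 500) / 500 = 13.3%.
Total hours worked growth = (3670.4 − 3700) / 3700 = -0.8%.
Labor's share = 1 − 0.42 = 0.58.
Capital: 0.42 × 13.3 = 5.586 pp.
Total hours worked: 0.58 × (-0.8) = -0.464 pp.
TFP growth = 8 − 5.122 = 2.878%.

2.88%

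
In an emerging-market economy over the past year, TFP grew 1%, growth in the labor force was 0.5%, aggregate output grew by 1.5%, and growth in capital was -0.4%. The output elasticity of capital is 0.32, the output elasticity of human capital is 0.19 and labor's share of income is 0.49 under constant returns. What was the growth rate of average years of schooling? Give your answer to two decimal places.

Labor's share = 1 − 0.32 − 0.19 = 0.49.
gY = gA + 0.32×(-0.4) + 0.49×0.5 + 0.19×g.
0.19×g = 1.5 − 1 − 0.117 = 0.383.
g = 0.383 / 0.19 = 2.0158%.

Average years of schooling growth was 2.02%.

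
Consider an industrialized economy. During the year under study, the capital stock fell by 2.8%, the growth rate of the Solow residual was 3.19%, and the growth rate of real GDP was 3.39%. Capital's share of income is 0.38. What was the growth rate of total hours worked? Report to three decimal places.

Labor's share = 1 − 0.38 = 0.62.
gY = gA + 0.38×(-2.8) + 0.62×g.
0.62×g = 3.39 − 3.19 + 1.064 = 1.264.
g = 1.264 / 0.62 = 2.03871%.

2.039%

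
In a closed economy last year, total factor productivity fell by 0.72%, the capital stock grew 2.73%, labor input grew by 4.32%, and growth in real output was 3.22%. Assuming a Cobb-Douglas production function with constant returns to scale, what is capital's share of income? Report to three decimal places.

Capital's share of income is 0.239.

gY = gA + α·gK + (1−α)·gL, so gY − gA − gL = α(gK − gL).
3.22 + 0.72 − 4.32 = α × (2.73 − 4.32).
-0.38 = -1.59 α, so α = 0.23899.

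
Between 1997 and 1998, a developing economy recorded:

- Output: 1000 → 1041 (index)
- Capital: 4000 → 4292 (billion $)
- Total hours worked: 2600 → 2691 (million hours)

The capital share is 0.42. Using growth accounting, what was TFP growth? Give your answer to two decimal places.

-1.00%

Output growth = (1041 − 1000) / 1000 = 4.1%.
Capital growth = (4292 − 4000) / 4000 = 7.3%.
Total hours worked growth = (2691 − 2600) / 2600 = 3.5%.
Labor's share = 1 − 0.42 = 0.58.
Capital: 0.42 × 7.3 = 3.066 pp.
Total hours worked: 0.58 × 3.5 = 2.03 pp.
TFP growth = 4.1 − 5.096 = -0.996%.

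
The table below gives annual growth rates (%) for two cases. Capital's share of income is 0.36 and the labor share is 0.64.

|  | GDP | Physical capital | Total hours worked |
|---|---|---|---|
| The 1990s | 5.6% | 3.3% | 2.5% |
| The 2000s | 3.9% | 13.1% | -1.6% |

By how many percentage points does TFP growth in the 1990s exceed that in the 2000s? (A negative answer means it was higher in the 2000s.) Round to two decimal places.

2.60 percentage points

Labor's share = 1 − 0.36 = 0.64.
The 1990s: TFP = 5.6 − 1.188 − 1.6 = 2.812%.
The 2000s: TFP = 3.9 − 4.716 + 1.024 = 0.208%.
Difference = 2.812 − (0.208) = 2.604 pp.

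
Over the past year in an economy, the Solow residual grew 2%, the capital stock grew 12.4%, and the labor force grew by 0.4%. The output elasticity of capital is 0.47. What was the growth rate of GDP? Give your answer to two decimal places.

8.04%

Labor's share = 1 − 0.47 = 0.53.
The capital stock: 0.47 × 12.4 = 5.828 pp.
The labor force: 0.53 × 0.4 = 0.212 pp.
Output growth = 2 + 6.04 = 8.04%.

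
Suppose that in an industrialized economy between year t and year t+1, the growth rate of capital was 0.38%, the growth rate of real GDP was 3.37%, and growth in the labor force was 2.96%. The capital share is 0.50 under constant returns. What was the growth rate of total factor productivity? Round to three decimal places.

1.700%

Labor's share = 1 − 0.5 = 0.5.
Capital: 0.5 × 0.38 = 0.19 pp.
The labor force: 0.5 × 2.96 = 1.48 pp.
TFP growth = 3.37 − 1.67 = 1.7%.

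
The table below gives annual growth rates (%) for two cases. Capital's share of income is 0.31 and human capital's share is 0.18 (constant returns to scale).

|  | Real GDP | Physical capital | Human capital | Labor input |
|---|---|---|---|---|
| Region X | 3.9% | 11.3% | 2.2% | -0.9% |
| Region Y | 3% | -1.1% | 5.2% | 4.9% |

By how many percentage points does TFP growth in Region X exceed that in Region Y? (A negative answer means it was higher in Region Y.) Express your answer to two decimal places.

0.55 percentage points

Labor's share = 1 − 0.31 − 0.18 = 0.51.
Region X: TFP = 3.9 − 3.503 − 0.396 + 0.459 = 0.46%.
Region Y: TFP = 3 + 0.341 − 0.936 − 2.499 = -0.094%.
Difference = 0.46 − (-0.094) = 0.554 pp.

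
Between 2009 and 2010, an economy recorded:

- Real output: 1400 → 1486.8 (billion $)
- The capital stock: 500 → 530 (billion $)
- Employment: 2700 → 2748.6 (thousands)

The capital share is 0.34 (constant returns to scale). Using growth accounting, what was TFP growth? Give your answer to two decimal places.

TFP grew 2.97%.

Real output growth = (1486.8 − 1400) / 1400 = 6.2%.
The capital stock growth = (530 − 500) / 500 = 6%.
Employment growth = (2748.6 − 2700) / 2700 = 1.8%.
Labor's share = 1 − 0.34 = 0.66.
The capital stock: 0.34 × 6 = 2.04 pp.
Employment: 0.66 × 1.8 = 1.188 pp.
TFP growth = 6.2 − 3.228 = 2.972%.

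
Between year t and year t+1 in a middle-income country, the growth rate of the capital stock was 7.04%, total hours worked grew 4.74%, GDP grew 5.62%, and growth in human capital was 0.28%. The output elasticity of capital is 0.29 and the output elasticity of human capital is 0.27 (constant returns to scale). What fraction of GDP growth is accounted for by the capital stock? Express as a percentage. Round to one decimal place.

The capital stock contributed 0.29 × 7.04 = 2.0416 pp.
Share of growth = 2.0416 / 5.62 × 100 = 36.327%.

The capital stock accounted for 36.3% of growth.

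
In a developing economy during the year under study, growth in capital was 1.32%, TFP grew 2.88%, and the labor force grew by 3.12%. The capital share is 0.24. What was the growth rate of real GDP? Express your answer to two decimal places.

5.57%

Labor's share = 1 − 0.24 = 0.76.
Capital: 0.24 × 1.32 = 0.3168 pp.
The labor force: 0.76 × 3.12 = 2.3712 pp.
Output growth = 2.88 + 2.688 = 5.568%.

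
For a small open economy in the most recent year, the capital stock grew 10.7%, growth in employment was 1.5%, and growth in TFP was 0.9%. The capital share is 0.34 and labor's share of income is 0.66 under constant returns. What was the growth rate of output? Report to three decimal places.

Labor's share = 1 − 0.34 = 0.66.
The capital stock: 0.34 × 10.7 = 3.638 pp.
Employment: 0.66 × 1.5 = 0.99 pp.
Output growth = 0.9 + 4.628 = 5.528%.

5.528%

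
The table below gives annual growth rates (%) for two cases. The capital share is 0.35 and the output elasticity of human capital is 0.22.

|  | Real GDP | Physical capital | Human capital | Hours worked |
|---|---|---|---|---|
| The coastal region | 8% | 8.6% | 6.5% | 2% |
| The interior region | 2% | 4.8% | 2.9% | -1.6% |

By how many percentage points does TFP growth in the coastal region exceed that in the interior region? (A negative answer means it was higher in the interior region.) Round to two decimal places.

Labor's share = 1 − 0.35 − 0.22 = 0.43.
The coastal region: TFP = 8 − 3.01 − 1.43 − 0.86 = 2.7%.
The interior region: TFP = 2 − 1.68 − 0.638 + 0.688 = 0.37%.
Difference = 2.7 − (0.37) = 2.33 pp.

2.33 percentage points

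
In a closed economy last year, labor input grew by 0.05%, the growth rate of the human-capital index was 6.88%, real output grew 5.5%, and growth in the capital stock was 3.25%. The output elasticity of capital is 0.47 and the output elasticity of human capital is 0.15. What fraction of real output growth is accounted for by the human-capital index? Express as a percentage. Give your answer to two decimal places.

The human-capital index contributed 0.15 × 6.88 = 1.032 pp.
Share of growth = 1.032 / 5.5 × 100 = 18.7636%.

The human-capital index accounted for 18.76% of growth.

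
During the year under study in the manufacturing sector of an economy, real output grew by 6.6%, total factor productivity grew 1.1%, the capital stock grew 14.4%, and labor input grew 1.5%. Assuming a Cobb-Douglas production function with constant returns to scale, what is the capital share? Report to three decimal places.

gY = gA + α·gK + (1−α)·gL, so gY − gA − gL = α(gK − gL).
6.6 − 1.1 − 1.5 = α × (14.4 − 1.5).
4 = 12.9 α, so α = 0.31008.

The capital share is 0.310.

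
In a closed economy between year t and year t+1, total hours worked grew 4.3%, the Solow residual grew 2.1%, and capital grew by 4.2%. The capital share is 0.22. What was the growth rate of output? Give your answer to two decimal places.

Output growth was 6.38%.

Labor's share = 1 − 0.22 = 0.78.
Capital: 0.22 × 4.2 = 0.924 pp.
Total hours worked: 0.78 × 4.3 = 3.354 pp.
Output growth = 2.1 + 4.278 = 6.378%.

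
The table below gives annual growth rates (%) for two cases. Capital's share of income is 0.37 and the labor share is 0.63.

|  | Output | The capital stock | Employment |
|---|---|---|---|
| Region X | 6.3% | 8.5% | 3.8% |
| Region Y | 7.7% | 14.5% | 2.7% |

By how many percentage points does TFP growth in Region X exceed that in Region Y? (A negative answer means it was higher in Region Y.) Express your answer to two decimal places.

0.13 percentage points

Labor's share = 1 − 0.37 = 0.63.
Region X: TFP = 6.3 − 3.145 − 2.394 = 0.761%.
Region Y: TFP = 7.7 − 5.365 − 1.701 = 0.634%.
Difference = 0.761 − (0.634) = 0.127 pp.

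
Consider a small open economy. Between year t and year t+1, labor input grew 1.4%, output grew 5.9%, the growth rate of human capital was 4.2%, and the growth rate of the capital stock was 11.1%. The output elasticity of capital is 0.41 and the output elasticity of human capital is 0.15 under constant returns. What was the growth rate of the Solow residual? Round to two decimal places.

Labor's share = 1 − 0.41 − 0.15 = 0.44.
The capital stock: 0.41 × 11.1 = 4.551 pp.
Human capital: 0.15 × 4.2 = 0.63 pp.
Labor input: 0.44 × 1.4 = 0.616 pp.
TFP growth = 5.9 − 5.797 = 0.103%.

The Solow residual growth was 0.10%.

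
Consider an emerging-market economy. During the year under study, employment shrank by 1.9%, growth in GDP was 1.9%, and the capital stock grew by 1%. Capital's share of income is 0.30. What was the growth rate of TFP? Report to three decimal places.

Labor's share = 1 − 0.3 = 0.7.
The capital stock: 0.3 × 1 = 0.3 pp.
Employment: 0.7 × (-1.9) = -1.33 pp.
TFP growth = 1.9 + 1.03 = 2.93%.

2.930%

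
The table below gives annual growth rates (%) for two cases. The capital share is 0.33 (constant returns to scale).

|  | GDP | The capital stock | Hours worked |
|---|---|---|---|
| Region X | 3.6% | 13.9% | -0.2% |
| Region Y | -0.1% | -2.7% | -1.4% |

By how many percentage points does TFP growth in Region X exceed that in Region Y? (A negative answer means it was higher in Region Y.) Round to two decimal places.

Labor's share = 1 − 0.33 = 0.67.
Region X: TFP = 3.6 − 4.587 + 0.134 = -0.853%.
Region Y: TFP = -0.1 + 0.891 + 0.938 = 1.729%.
Difference = -0.853 − (1.729) = -2.582 pp.

-2.58 percentage points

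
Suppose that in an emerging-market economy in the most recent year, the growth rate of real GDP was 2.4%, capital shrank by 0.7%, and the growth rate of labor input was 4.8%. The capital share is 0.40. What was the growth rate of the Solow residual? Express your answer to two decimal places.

-0.20%

Labor's share = 1 − 0.4 = 0.6.
Capital: 0.4 × (-0.7) = -0.28 pp.
Labor input: 0.6 × 4.8 = 2.88 pp.
TFP growth = 2.4 − 2.6 = -0.2%.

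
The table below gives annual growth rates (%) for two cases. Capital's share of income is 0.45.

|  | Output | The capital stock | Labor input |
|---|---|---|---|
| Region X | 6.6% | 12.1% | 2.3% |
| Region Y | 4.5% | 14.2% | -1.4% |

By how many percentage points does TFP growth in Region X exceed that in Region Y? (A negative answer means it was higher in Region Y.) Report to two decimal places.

Labor's share = 1 − 0.45 = 0.55.
Region X: TFP = 6.6 − 5.445 − 1.265 = -0.11%.
Region Y: TFP = 4.5 − 6.39 + 0.77 = -1.12%.
Difference = -0.11 − (-1.12) = 1.01 pp.

1.01 percentage points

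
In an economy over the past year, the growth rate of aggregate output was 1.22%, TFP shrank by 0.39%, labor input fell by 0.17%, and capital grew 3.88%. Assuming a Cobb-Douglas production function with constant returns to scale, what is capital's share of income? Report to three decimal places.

α = 0.440

gY = gA + α·gK + (1−α)·gL, so gY − gA − gL = α(gK − gL).
1.22 + 0.39 + 0.17 = α × (3.88 − (-0.17)).
1.78 = 4.05 α, so α = 0.43951.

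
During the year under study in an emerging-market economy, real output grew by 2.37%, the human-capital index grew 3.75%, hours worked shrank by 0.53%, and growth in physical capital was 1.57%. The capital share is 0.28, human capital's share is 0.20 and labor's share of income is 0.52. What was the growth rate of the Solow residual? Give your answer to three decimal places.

1.456%

Labor's share = 1 − 0.28 − 0.2 = 0.52.
Physical capital: 0.28 × 1.57 = 0.4396 pp.
The human-capital index: 0.2 × 3.75 = 0.75 pp.
Hours worked: 0.52 × (-0.53) = -0.2756 pp.
TFP growth = 2.37 − 0.914 = 1.456%.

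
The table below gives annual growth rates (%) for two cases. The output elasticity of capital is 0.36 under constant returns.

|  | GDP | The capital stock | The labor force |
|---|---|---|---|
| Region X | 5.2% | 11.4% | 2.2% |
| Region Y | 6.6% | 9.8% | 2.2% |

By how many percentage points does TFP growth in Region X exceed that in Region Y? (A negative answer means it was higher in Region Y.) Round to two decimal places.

Labor's share = 1 − 0.36 = 0.64.
Region X: TFP = 5.2 − 4.104 − 1.408 = -0.312%.
Region Y: TFP = 6.6 − 3.528 − 1.408 = 1.664%.
Difference = -0.312 − (1.664) = -1.976 pp.

-1.98 percentage points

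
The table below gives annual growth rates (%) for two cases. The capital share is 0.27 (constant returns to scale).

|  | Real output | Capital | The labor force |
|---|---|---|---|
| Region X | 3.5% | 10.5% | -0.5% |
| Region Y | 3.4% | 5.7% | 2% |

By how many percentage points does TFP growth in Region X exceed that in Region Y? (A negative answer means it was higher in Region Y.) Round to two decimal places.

Labor's share = 1 − 0.27 = 0.73.
Region X: TFP = 3.5 − 2.835 + 0.365 = 1.03%.
Region Y: TFP = 3.4 − 1.539 − 1.46 = 0.401%.
Difference = 1.03 − (0.401) = 0.629 pp.

0.63 percentage points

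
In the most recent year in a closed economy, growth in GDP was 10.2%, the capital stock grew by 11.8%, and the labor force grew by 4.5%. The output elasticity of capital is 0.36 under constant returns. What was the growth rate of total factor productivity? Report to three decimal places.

3.072%

Labor's share = 1 − 0.36 = 0.64.
The capital stock: 0.36 × 11.8 = 4.248 pp.
The labor force: 0.64 × 4.5 = 2.88 pp.
TFP growth = 10.2 − 7.128 = 3.072%.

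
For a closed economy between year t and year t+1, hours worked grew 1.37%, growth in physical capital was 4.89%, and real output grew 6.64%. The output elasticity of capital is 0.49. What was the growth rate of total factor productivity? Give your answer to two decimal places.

Total factor productivity grew 3.55%.

Labor's share = 1 − 0.49 = 0.51.
Physical capital: 0.49 × 4.89 = 2.3961 pp.
Hours worked: 0.51 × 1.37 = 0.6987 pp.
TFP growth = 6.64 − 3.0948 = 3.5452%.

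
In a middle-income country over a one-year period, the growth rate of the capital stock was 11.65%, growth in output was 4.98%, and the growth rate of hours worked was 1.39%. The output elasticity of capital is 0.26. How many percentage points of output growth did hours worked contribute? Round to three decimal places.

1.029 percentage points

Labor's share = 1 − 0.26 = 0.74.
Contribution = share × growth = 0.74 × 1.39 = 1.0286 pp.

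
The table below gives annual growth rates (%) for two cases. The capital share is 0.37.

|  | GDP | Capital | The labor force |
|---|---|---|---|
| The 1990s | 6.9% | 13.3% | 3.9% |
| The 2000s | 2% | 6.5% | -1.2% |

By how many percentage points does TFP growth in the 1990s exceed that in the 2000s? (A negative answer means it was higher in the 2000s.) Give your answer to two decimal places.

Labor's share = 1 − 0.37 = 0.63.
The 1990s: TFP = 6.9 − 4.921 − 2.457 = -0.478%.
The 2000s: TFP = 2 − 2.405 + 0.756 = 0.351%.
Difference = -0.478 − (0.351) = -0.829 pp.

-0.83 percentage points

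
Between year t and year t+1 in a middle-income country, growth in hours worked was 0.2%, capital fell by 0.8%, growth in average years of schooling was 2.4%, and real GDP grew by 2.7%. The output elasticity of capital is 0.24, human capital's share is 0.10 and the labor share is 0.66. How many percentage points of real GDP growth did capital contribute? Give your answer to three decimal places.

Contribution = share × growth = 0.24 × (-0.8) = -0.192 pp.

-0.192 pp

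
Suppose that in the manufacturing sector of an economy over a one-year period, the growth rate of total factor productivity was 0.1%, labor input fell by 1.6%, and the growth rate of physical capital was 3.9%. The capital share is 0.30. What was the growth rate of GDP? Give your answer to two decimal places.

Labor's share = 1 − 0.3 = 0.7.
Physical capital: 0.3 × 3.9 = 1.17 pp.
Labor input: 0.7 × (-1.6) = -1.12 pp.
Output growth = 0.1 + 0.05 = 0.15%.

GDP growth was 0.15%.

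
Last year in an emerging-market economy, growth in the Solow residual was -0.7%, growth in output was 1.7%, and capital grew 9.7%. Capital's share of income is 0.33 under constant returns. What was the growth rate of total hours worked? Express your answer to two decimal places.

Labor's share = 1 − 0.33 = 0.67.
gY = gA + 0.33×9.7 + 0.67×g.
0.67×g = 1.7 + 0.7 − 3.201 = -0.801.
g = -0.801 / 0.67 = -1.1955%.

-1.20%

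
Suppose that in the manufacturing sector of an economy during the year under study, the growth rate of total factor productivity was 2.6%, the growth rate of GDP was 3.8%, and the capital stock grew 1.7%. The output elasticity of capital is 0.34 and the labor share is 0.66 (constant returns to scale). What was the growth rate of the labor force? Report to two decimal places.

0.94%

Labor's share = 1 − 0.34 = 0.66.
gY = gA + 0.34×1.7 + 0.66×g.
0.66×g = 3.8 − 2.6 − 0.578 = 0.622.
g = 0.622 / 0.66 = 0.9424%.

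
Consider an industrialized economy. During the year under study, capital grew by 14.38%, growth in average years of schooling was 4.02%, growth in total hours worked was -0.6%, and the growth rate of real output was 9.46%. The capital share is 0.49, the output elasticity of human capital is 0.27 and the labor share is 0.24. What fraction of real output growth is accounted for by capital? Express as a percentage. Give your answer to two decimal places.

Capital contributed 0.49 × 14.38 = 7.0462 pp.
Share of growth = 7.0462 / 9.46 × 100 = 74.4841%.

Capital accounted for 74.48% of growth.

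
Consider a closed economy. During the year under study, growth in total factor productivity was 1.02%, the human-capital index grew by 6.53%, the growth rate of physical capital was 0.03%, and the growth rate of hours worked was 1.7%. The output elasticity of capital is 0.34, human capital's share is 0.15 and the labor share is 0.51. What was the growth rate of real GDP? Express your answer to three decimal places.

2.877%

Labor's share = 1 − 0.34 − 0.15 = 0.51.
Physical capital: 0.34 × 0.03 = 0.0102 pp.
The human-capital index: 0.15 × 6.53 = 0.9795 pp.
Hours worked: 0.51 × 1.7 = 0.867 pp.
Output growth = 1.02 + 1.8567 = 2.8767%.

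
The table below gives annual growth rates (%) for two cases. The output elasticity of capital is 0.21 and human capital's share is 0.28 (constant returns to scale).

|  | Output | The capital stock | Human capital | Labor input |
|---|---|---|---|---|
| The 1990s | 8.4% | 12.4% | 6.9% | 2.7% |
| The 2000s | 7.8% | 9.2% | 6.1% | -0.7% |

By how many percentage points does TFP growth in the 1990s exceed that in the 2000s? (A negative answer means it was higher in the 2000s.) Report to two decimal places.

Labor's share = 1 − 0.21 − 0.28 = 0.51.
The 1990s: TFP = 8.4 − 2.604 − 1.932 − 1.377 = 2.487%.
The 2000s: TFP = 7.8 − 1.932 − 1.708 + 0.357 = 4.517%.
Difference = 2.487 − (4.517) = -2.03 pp.

-2.03 percentage points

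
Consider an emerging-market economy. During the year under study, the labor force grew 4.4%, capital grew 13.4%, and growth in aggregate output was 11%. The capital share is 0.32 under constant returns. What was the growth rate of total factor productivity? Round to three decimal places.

Labor's share = 1 − 0.32 = 0.68.
Capital: 0.32 × 13.4 = 4.288 pp.
The labor force: 0.68 × 4.4 = 2.992 pp.
TFP growth = 11 − 7.28 = 3.72%.

3.720%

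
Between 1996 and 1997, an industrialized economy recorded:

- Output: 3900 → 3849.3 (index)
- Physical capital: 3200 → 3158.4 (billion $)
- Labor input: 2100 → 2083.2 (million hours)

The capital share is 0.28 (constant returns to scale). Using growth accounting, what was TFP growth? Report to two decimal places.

-0.36%

Output growth = (3849.3 − 3900) / 3900 = -1.3%.
Physical capital growth = (3158.4 − 3200) / 3200 = -1.3%.
Labor input growth = (2083.2 − 2100) / 2100 = -0.8%.
Labor's share = 1 − 0.28 = 0.72.
Physical capital: 0.28 × (-1.3) = -0.364 pp.
Labor input: 0.72 × (-0.8) = -0.576 pp.
TFP growth = -1.3 + 0.94 = -0.36%.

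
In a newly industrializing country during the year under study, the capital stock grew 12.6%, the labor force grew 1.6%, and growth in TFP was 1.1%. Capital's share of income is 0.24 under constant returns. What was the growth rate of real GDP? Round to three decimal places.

Labor's share = 1 − 0.24 = 0.76.
The capital stock: 0.24 × 12.6 = 3.024 pp.
The labor force: 0.76 × 1.6 = 1.216 pp.
Output growth = 1.1 + 4.24 = 5.34%.

Real GDP growth was 5.340%.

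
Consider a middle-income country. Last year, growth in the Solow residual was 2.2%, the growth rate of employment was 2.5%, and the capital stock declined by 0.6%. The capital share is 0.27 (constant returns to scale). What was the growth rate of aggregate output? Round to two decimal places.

3.86%

Labor's share = 1 − 0.27 = 0.73.
The capital stock: 0.27 × (-0.6) = -0.162 pp.
Employment: 0.73 × 2.5 = 1.825 pp.
Output growth = 2.2 + 1.663 = 3.863%.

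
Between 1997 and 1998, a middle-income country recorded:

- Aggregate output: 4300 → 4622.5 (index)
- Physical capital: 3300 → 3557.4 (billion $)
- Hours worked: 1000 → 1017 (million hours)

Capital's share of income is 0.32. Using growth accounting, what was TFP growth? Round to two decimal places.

Aggregate output growth = (4622.5 − 4300) / 4300 = 7.5%.
Physical capital growth = (3557.4 − 3300) / 3300 = 7.8%.
Hours worked growth = (1017 − 1000) / 1000 = 1.7%.
Labor's share = 1 − 0.32 = 0.68.
Physical capital: 0.32 × 7.8 = 2.496 pp.
Hours worked: 0.68 × 1.7 = 1.156 pp.
TFP growth = 7.5 − 3.652 = 3.848%.

3.85%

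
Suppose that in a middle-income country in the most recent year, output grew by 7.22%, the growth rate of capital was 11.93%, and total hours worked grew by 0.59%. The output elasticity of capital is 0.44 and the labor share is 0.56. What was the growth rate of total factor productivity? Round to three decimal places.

1.640%

Labor's share = 1 − 0.44 = 0.56.
Capital: 0.44 × 11.93 = 5.2492 pp.
Total hours worked: 0.56 × 0.59 = 0.3304 pp.
TFP growth = 7.22 − 5.5796 = 1.6404%.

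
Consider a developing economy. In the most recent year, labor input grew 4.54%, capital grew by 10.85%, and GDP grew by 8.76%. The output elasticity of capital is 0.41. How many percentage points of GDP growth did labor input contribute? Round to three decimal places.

Labor's share = 1 − 0.41 = 0.59.
Contribution = share × growth = 0.59 × 4.54 = 2.6786 pp.

2.679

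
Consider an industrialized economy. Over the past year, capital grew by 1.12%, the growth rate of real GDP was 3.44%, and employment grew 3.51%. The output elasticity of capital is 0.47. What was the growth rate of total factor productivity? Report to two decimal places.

Labor's share = 1 − 0.47 = 0.53.
Capital: 0.47 × 1.12 = 0.5264 pp.
Employment: 0.53 × 3.51 = 1.8603 pp.
TFP growth = 3.44 − 2.3867 = 1.0533%.

1.05%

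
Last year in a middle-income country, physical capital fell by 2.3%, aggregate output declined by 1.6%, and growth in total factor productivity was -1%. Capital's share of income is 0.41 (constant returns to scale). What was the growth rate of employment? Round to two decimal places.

0.58%

Labor's share = 1 − 0.41 = 0.59.
gY = gA + 0.41×(-2.3) + 0.59×g.
0.59×g = -1.6 + 1 + 0.943 = 0.343.
g = 0.343 / 0.59 = 0.5814%.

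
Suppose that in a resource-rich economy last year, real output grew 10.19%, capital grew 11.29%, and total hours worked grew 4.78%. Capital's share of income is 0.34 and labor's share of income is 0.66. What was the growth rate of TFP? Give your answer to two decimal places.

Labor's share = 1 − 0.34 = 0.66.
Capital: 0.34 × 11.29 = 3.8386 pp.
Total hours worked: 0.66 × 4.78 = 3.1548 pp.
TFP growth = 10.19 − 6.9934 = 3.1966%.

3.20%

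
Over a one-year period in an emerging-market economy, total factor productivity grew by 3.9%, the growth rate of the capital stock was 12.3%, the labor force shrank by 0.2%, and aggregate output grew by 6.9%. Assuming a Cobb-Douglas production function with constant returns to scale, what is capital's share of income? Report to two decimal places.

Capital's share of income is 0.26.

gY = gA + α·gK + (1−α)·gL, so gY − gA − gL = α(gK − gL).
6.9 − 3.9 + 0.2 = α × (12.3 − (-0.2)).
3.2 = 12.5 α, so α = 0.256.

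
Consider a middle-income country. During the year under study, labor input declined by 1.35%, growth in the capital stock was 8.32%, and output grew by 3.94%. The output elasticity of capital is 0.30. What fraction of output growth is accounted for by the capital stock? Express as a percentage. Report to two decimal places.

63.35%

The capital stock contributed 0.3 × 8.32 = 2.496 pp.
Share of growth = 2.496 / 3.94 × 100 = 63.3503%.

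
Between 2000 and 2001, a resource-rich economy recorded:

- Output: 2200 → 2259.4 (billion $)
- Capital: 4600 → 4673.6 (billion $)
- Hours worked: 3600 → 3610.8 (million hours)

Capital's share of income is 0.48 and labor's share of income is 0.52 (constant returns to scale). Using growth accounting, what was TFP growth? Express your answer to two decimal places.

Output growth = (2259.4 − 2200) / 2200 = 2.7%.
Capital growth = (4673.6 − 4600) / 4600 = 1.6%.
Hours worked growth = (3610.8 − 3600) / 3600 = 0.3%.
Labor's share = 1 − 0.48 = 0.52.
Capital: 0.48 × 1.6 = 0.768 pp.
Hours worked: 0.52 × 0.3 = 0.156 pp.
TFP growth = 2.7 − 0.924 = 1.776%.

1.78%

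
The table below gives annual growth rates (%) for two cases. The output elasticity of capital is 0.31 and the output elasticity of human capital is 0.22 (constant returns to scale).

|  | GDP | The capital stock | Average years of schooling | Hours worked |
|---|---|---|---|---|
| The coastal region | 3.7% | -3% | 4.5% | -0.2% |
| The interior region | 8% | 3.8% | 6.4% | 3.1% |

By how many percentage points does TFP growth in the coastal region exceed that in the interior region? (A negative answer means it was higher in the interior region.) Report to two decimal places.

Labor's share = 1 − 0.31 − 0.22 = 0.47.
The coastal region: TFP = 3.7 + 0.93 − 0.99 + 0.094 = 3.734%.
The interior region: TFP = 8 − 1.178 − 1.408 − 1.457 = 3.957%.
Difference = 3.734 − (3.957) = -0.223 pp.

-0.22 percentage points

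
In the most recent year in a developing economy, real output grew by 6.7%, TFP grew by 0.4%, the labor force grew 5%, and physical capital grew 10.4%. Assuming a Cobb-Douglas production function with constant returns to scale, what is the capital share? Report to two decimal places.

gY = gA + α·gK + (1−α)·gL, so gY − gA − gL = α(gK − gL).
6.7 − 0.4 − 5 = α × (10.4 − 5).
1.3 = 5.4 α, so α = 0.2407.

α = 0.24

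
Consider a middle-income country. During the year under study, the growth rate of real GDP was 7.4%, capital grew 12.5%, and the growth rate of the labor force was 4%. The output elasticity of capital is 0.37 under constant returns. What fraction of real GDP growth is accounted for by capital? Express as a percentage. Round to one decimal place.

Capital contributed 0.37 × 12.5 = 4.625 pp.
Share of growth = 4.625 / 7.4 × 100 = 62.5%.

62.5%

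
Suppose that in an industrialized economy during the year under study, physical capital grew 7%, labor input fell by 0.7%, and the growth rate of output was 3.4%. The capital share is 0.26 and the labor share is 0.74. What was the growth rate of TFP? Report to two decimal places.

Labor's share = 1 − 0.26 = 0.74.
Physical capital: 0.26 × 7 = 1.82 pp.
Labor input: 0.74 × (-0.7) = -0.518 pp.
TFP growth = 3.4 − 1.302 = 2.098%.

TFP grew 2.10%.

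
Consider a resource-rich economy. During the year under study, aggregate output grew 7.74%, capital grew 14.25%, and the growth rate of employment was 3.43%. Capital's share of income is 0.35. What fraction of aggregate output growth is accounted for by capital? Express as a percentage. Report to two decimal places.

Capital contributed 0.35 × 14.25 = 4.9875 pp.
Share of growth = 4.9875 / 7.74 × 100 = 64.438%.

Capital accounted for 64.44% of growth.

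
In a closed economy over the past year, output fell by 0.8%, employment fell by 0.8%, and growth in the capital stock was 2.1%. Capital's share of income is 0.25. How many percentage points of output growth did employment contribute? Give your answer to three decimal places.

-0.600 pp

Labor's share = 1 − 0.25 = 0.75.
Contribution = share × growth = 0.75 × (-0.8) = -0.6 pp.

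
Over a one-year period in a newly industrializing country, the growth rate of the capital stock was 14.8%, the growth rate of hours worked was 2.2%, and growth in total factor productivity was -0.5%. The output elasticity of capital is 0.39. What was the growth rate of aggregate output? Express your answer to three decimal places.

6.614%

Labor's share = 1 − 0.39 = 0.61.
The capital stock: 0.39 × 14.8 = 5.772 pp.
Hours worked: 0.61 × 2.2 = 1.342 pp.
Output growth = -0.5 + 7.114 = 6.614%.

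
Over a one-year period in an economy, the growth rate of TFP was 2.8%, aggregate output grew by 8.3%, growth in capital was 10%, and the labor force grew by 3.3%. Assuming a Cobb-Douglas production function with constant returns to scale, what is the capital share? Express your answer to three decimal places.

gY = gA + α·gK + (1−α)·gL, so gY − gA − gL = α(gK − gL).
8.3 − 2.8 − 3.3 = α × (10 − 3.3).
2.2 = 6.7 α, so α = 0.32836.

The capital share is 0.328.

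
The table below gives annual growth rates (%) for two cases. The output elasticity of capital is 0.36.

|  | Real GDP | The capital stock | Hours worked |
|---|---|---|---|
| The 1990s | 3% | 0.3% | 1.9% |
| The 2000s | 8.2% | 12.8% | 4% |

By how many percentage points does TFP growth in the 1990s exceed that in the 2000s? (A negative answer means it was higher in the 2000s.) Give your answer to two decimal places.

0.64 percentage points

Labor's share = 1 − 0.36 = 0.64.
The 1990s: TFP = 3 − 0.108 − 1.216 = 1.676%.
The 2000s: TFP = 8.2 − 4.608 − 2.56 = 1.032%.
Difference = 1.676 − (1.032) = 0.644 pp.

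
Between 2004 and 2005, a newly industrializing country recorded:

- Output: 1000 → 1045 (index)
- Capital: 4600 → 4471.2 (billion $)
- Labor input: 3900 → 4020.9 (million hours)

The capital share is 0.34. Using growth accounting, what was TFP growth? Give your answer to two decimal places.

Output growth = (1045 − 1000) / 1000 = 4.5%.
Capital growth = (4471.2 − 4600) / 4600 = -2.8%.
Labor input growth = (4020.9 − 3900) / 3900 = 3.1%.
Labor's share = 1 − 0.34 = 0.66.
Capital: 0.34 × (-2.8) = -0.952 pp.
Labor input: 0.66 × 3.1 = 2.046 pp.
TFP growth = 4.5 − 1.094 = 3.406%.

TFP growth was 3.41%.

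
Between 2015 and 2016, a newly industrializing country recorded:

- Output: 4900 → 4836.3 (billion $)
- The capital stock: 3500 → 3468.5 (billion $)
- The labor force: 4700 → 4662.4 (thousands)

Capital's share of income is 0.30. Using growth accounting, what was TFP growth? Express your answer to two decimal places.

Output growth = (4836.3 − 4900) / 4900 = -1.3%.
The capital stock growth = (3468.5 − 3500) / 3500 = -0.9%.
The labor force growth = (4662.4 − 4700) / 4700 = -0.8%.
Labor's share = 1 − 0.3 = 0.7.
The capital stock: 0.3 × (-0.9) = -0.27 pp.
The labor force: 0.7 × (-0.8) = -0.56 pp.
TFP growth = -1.3 + 0.83 = -0.47%.

-0.47%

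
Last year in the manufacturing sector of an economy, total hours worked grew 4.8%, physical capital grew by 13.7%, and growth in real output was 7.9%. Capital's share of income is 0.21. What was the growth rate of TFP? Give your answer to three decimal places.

TFP grew 1.231%.

Labor's share = 1 − 0.21 = 0.79.
Physical capital: 0.21 × 13.7 = 2.877 pp.
Total hours worked: 0.79 × 4.8 = 3.792 pp.
TFP growth = 7.9 − 6.669 = 1.231%.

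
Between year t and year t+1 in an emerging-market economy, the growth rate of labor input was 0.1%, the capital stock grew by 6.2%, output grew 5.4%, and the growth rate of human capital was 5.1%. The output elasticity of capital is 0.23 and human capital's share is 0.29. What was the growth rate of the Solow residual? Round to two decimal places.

The Solow residual growth was 2.45%.

Labor's share = 1 − 0.23 − 0.29 = 0.48.
The capital stock: 0.23 × 6.2 = 1.426 pp.
Human capital: 0.29 × 5.1 = 1.479 pp.
Labor input: 0.48 × 0.1 = 0.048 pp.
TFP growth = 5.4 − 2.953 = 2.447%.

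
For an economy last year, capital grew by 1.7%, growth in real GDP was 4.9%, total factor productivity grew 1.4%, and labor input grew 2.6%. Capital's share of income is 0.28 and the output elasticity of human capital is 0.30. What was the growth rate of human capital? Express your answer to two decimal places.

6.44%

Labor's share = 1 − 0.28 − 0.3 = 0.42.
gY = gA + 0.28×1.7 + 0.42×2.6 + 0.3×g.
0.3×g = 4.9 − 1.4 − 1.568 = 1.932.
g = 1.932 / 0.3 = 6.44%.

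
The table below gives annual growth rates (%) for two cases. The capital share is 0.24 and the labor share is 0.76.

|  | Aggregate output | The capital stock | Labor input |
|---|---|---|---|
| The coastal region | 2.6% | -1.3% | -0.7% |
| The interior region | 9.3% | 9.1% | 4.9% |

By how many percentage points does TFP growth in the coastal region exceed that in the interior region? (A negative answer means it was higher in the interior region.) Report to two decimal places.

0.05 percentage points

Labor's share = 1 − 0.24 = 0.76.
The coastal region: TFP = 2.6 + 0.312 + 0.532 = 3.444%.
The interior region: TFP = 9.3 − 2.184 − 3.724 = 3.392%.
Difference = 3.444 − (3.392) = 0.052 pp.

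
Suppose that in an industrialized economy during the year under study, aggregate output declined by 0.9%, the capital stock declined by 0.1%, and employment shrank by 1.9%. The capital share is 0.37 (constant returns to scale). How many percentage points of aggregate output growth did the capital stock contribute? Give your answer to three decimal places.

-0.037

Contribution = share × growth = 0.37 × (-0.1) = -0.037 pp.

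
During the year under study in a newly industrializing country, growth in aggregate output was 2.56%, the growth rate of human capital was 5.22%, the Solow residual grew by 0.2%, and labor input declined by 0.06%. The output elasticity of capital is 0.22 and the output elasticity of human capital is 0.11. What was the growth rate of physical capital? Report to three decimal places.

Labor's share = 1 − 0.22 − 0.11 = 0.67.
gY = gA + 0.11×5.22 + 0.67×(-0.06) + 0.22×g.
0.22×g = 2.56 − 0.2 − 0.534 = 1.826.
g = 1.826 / 0.22 = 8.3%.

Physical capital growth was 8.300%.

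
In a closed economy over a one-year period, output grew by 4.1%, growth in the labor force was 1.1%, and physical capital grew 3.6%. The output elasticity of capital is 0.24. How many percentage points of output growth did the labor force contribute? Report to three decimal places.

Labor's share = 1 − 0.24 = 0.76.
Contribution = share × growth = 0.76 × 1.1 = 0.836 pp.

0.836 pp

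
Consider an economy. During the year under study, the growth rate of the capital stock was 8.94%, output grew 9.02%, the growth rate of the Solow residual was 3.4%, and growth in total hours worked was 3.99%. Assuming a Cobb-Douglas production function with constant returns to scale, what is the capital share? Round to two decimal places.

gY = gA + α·gK + (1−α)·gL, so gY − gA − gL = α(gK − gL).
9.02 − 3.4 − 3.99 = α × (8.94 − 3.99).
1.63 = 4.95 α, so α = 0.3293.

0.33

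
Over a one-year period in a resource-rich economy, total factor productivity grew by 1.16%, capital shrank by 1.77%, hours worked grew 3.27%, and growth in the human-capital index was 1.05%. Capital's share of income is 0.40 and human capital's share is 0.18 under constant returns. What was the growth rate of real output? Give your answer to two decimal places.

2.01%

Labor's share = 1 − 0.4 − 0.18 = 0.42.
Capital: 0.4 × (-1.77) = -0.708 pp.
The human-capital index: 0.18 × 1.05 = 0.189 pp.
Hours worked: 0.42 × 3.27 = 1.3734 pp.
Output growth = 1.16 + 0.8544 = 2.0144%.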